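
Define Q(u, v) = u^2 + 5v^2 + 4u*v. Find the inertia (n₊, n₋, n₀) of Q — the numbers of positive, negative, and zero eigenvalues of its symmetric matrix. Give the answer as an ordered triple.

(2, 0, 0)

The associated matrix is A = [[1, 2], [2, 5]].
Row-reducing A symmetrically gives the diagonal entries 1, 1.
That gives 2 positive pivots.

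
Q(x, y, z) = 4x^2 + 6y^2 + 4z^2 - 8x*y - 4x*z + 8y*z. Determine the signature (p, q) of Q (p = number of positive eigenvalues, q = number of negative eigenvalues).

The associated matrix is A = [[4, -4, -2], [-4, 6, 4], [-2, 4, 4]].
Applying the same elementary operations to the rows and columns of A produces a congruent diagonal matrix with entries 4, 2, 1.
That gives 3 positive pivots.

(3, 0)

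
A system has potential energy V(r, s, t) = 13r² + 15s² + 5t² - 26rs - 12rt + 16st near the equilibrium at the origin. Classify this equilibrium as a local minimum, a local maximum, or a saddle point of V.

The Hessian at the origin is H = [[26, -26, -12], [-26, 30, 16], [-12, 16, 10]].
Congruent diagonalization of H (simultaneous row and column reduction) yields pivots 26, 4, 6/13.
Counting signs: 3 positive.
H is positive definite, so the origin is a strict local minimum.

local minimum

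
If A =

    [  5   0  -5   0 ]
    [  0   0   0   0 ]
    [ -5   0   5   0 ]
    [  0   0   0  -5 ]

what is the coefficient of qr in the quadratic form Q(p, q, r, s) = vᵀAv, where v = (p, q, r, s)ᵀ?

0

The coefficient of qr is A[2,3] + A[3,2] = 2·0 = 0.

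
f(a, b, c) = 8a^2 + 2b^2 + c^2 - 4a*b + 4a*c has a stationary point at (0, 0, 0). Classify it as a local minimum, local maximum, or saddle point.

local minimum

The Hessian at the origin is H = [[16, -4, 4], [-4, 4, 0], [4, 0, 2]].
Applying the same elementary operations to the rows and columns of H produces a congruent diagonal matrix with entries 16, 3, 2/3.
So there are 3 positive pivots.
H is positive definite, so the origin is a strict local minimum.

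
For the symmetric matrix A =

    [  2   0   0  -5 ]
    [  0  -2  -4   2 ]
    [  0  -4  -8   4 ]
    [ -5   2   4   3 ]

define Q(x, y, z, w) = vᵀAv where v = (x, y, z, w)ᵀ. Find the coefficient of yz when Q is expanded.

-8

The coefficient of yz is A[2,3] + A[3,2] = 2·(-4) = -8.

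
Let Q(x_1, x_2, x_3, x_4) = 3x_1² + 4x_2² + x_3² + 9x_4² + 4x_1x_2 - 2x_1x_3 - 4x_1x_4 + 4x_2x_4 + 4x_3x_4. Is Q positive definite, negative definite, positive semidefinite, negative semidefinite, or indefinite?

The symmetric matrix of Q is A = [[3, 2, -1, -2], [2, 4, 0, 2], [-1, 0, 1, 2], [-2, 2, 2, 9]].
Leading principal minors: Δ_1 = 3, Δ_2 = 8, Δ_3 = 4, Δ_4 = 12.
All leading principal minors are positive, so by Sylvester's criterion Q is positive definite.

positive definite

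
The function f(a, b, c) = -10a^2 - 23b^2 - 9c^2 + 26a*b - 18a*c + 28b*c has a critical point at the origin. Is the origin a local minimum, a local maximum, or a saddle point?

The Hessian at the origin is H = [[-20, 26, -18], [26, -46, 28], [-18, 28, -18]].
An LDLᵀ factorisation of H has diagonal entries -20, -61/5, -4/61.
Counting signs: 3 negative.
H is negative definite, so the origin is a strict local maximum.

local maximum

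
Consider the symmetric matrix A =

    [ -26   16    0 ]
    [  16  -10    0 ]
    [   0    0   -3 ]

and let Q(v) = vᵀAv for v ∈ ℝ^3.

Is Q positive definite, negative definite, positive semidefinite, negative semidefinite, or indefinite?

negative definite

An LDLᵀ factorisation of A has diagonal entries -26, -2/13, -3.
That gives 3 negative pivots.
Hence Q is negative definite.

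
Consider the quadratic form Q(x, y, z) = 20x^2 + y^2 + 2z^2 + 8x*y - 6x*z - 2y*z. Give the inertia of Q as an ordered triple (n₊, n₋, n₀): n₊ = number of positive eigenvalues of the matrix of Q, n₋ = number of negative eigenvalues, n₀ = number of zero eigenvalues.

The associated matrix is A = [[20, 4, -3], [4, 1, -1], [-3, -1, 2]].
Symmetric row and column elimination reduces A to a congruent diagonal form with pivots 20, 1/5, 3/4.
That gives 3 positive pivots.

(3, 0, 0)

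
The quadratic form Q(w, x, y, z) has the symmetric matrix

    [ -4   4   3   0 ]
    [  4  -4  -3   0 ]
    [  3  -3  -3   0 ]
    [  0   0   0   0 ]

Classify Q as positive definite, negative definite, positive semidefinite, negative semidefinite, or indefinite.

negative semidefinite

Symmetric row and column elimination reduces A to a congruent diagonal form with pivots -4, 0, -3/4, 0.
Counting signs: 2 negative, 2 zero.
Hence Q is negative semidefinite.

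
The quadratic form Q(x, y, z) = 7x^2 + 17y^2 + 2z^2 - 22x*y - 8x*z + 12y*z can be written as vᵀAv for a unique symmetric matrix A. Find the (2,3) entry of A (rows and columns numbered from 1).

6

The coefficient of y·z in Q is 12. For a symmetric A this equals A[2,3] + A[3,2] = 2·A[2,3].
So A[2,3] = 12/2 = 6.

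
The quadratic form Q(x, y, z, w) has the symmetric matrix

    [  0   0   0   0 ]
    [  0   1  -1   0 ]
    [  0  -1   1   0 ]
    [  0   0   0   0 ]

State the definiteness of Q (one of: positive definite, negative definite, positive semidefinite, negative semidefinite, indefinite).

Congruent diagonalization of A (simultaneous row and column reduction) yields pivots 0, 1, 0, 0.
That gives 1 positive, 3 zero pivots.
Hence Q is positive semidefinite.

positive semidefinite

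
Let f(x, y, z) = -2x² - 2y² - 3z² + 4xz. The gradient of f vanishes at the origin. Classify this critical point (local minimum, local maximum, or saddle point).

The Hessian at the origin is H = [[-4, 0, 4], [0, -4, 0], [4, 0, -6]].
Symmetric row and column elimination reduces H to a congruent diagonal form with pivots -4, -4, -2.
So there are 3 negative pivots.
H is negative definite, so the origin is a strict local maximum.

local maximum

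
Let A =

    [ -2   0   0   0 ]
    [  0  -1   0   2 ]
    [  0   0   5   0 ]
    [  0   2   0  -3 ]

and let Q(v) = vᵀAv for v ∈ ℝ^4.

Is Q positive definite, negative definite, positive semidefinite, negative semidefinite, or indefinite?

indefinite

Row-reducing A symmetrically gives the diagonal entries -2, -1, 5, 1.
That gives 2 positive, 2 negative pivots.
Hence Q is indefinite.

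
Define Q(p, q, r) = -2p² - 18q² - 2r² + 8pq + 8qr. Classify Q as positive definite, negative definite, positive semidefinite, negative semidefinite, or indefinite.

negative definite

The symmetric matrix of Q is A = [[-2, 4, 0], [4, -18, 4], [0, 4, -2]].
Leading principal minors: Δ_1 = -2, Δ_2 = 20, Δ_3 = -8.
The signs alternate starting with Δ_1 < 0, so by Sylvester's criterion Q is negative definite.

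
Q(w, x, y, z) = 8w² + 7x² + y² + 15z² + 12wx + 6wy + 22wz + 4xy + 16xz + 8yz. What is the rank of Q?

Write A = [[8, 6, 3, 11], [6, 7, 2, 8], [3, 2, 1, 4], [11, 8, 4, 15]].
Congruent diagonalization of A (simultaneous row and column reduction) yields pivots 8, 5/2, -3/20, 0.
So there are 2 positive, 1 negative, 1 zero pivots.
The rank is the number of nonzero pivots: 3.

3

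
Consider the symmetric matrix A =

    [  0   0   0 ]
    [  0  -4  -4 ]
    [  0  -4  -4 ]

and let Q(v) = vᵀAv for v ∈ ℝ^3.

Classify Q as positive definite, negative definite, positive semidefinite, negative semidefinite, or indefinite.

Congruent diagonalization of A (simultaneous row and column reduction) yields pivots 0, -4, 0.
Counting signs: 1 negative, 2 zero.
Hence Q is negative semidefinite.

negative semidefinite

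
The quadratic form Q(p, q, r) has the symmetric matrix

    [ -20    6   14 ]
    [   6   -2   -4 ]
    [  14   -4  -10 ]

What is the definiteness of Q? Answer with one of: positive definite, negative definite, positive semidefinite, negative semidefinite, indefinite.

negative semidefinite

Applying the same elementary operations to the rows and columns of A produces a congruent diagonal matrix with entries -20, -1/5, 0.
So there are 2 negative, 1 zero pivots.
Hence Q is negative semidefinite.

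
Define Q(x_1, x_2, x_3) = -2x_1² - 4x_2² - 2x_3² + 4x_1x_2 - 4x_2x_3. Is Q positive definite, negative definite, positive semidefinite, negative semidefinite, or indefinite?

Write A = [[-2, 2, 0], [2, -4, -2], [0, -2, -2]].
Applying the same elementary operations to the rows and columns of A produces a congruent diagonal matrix with entries -2, -2, 0.
That gives 2 negative, 1 zero pivots.
Hence Q is negative semidefinite.

negative semidefinite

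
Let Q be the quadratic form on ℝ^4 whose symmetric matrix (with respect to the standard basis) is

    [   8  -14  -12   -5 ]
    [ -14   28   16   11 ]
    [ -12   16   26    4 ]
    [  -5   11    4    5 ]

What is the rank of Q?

4

Row-reducing A symmetrically gives the diagonal entries 8, 7/2, 6/7, 1/3.
That gives 4 positive pivots.
The rank is the number of nonzero pivots: 4.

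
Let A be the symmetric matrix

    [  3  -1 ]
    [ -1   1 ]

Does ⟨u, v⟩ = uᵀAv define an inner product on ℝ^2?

Leading principal minors: Δ_1 = 3, Δ_2 = 2.
All leading principal minors are positive, so by Sylvester's criterion Q is positive definite.
⟨·,·⟩ is an inner product exactly when A is positive definite.

yes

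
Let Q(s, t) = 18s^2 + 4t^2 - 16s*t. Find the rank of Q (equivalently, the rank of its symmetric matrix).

The symmetric matrix is A = [[18, -8], [-8, 4]].
An LDLᵀ factorisation of A has diagonal entries 18, 4/9.
So there are 2 positive pivots.
The rank is the number of nonzero pivots: 2.

2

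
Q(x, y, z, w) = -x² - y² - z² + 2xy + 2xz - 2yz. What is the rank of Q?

The associated matrix is A = [[-1, 1, 1, 0], [1, -1, -1, 0], [1, -1, -1, 0], [0, 0, 0, 0]].
Symmetric row and column elimination reduces A to a congruent diagonal form with pivots -1, 0, 0, 0.
Counting signs: 1 negative, 3 zero.
The rank is the number of nonzero pivots: 1.

1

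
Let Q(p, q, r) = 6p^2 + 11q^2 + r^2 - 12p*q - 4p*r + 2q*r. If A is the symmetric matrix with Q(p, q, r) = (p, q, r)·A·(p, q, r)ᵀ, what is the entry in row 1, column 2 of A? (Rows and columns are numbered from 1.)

-6

The coefficient of p·q in Q is -12. For a symmetric A this equals A[1,2] + A[2,1] = 2·A[1,2].
So A[1,2] = -12/2 = -6.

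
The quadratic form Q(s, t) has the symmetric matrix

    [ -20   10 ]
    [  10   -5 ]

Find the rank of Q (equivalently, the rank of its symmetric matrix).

Row-reducing A symmetrically gives the diagonal entries -20, 0.
So there are 1 negative, 1 zero pivots.
The rank is the number of nonzero pivots: 1.

1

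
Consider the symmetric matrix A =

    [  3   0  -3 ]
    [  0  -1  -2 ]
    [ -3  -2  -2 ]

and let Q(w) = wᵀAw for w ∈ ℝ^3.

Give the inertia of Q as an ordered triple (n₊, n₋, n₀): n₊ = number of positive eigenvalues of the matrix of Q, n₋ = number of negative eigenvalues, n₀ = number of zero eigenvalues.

(1, 2, 0)

Congruent diagonalization of A (simultaneous row and column reduction) yields pivots 3, -1, -1.
So there are 1 positive, 2 negative pivots.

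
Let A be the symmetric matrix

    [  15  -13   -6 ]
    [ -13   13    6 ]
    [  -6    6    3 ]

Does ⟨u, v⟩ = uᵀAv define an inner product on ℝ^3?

yes

Symmetric row and column elimination reduces A to a congruent diagonal form with pivots 15, 26/15, 3/13.
Counting signs: 3 positive.
Hence Q is positive definite.
⟨·,·⟩ is an inner product exactly when A is positive definite.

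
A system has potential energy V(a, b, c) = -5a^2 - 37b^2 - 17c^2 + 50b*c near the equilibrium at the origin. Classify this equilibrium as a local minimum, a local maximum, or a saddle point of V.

The Hessian at the origin is H = [[-10, 0, 0], [0, -74, 50], [0, 50, -34]].
Applying the same elementary operations to the rows and columns of H produces a congruent diagonal matrix with entries -10, -74, -8/37.
That gives 3 negative pivots.
H is negative definite, so the origin is a strict local maximum.

local maximum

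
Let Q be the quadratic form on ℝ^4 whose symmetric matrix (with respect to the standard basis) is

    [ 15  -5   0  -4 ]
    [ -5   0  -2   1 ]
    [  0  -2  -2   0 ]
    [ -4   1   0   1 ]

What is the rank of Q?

Applying the same elementary operations to the rows and columns of A produces a congruent diagonal matrix with entries 15, -5/3, 2/5, -2/5.
Counting signs: 2 positive, 2 negative.
The rank is the number of nonzero pivots: 4.

4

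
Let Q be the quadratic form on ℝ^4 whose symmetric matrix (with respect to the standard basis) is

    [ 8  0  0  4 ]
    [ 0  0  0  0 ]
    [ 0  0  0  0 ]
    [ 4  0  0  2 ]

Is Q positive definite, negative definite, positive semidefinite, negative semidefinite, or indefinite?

positive semidefinite

Symmetric row and column elimination reduces A to a congruent diagonal form with pivots 8, 0, 0, 0.
That gives 1 positive, 3 zero pivots.
Hence Q is positive semidefinite.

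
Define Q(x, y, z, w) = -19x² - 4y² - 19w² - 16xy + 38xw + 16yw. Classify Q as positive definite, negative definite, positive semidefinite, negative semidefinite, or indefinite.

Write A = [[-19, -8, 0, 19], [-8, -4, 0, 8], [0, 0, 0, 0], [19, 8, 0, -19]].
Row-reducing A symmetrically gives the diagonal entries -19, -12/19, 0, 0.
So there are 2 negative, 2 zero pivots.
Hence Q is negative semidefinite.

negative semidefinite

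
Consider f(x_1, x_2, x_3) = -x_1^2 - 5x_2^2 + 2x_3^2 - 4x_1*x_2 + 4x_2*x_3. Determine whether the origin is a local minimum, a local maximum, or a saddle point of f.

The Hessian at the origin is H = [[-2, -4, 0], [-4, -10, 4], [0, 4, 4]].
Congruent diagonalization of H (simultaneous row and column reduction) yields pivots -2, -2, 12.
So there are 1 positive, 2 negative pivots.
H is indefinite, so the origin is a saddle point.

saddle point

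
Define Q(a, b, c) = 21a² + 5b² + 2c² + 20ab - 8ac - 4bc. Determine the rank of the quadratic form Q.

The associated matrix is A = [[21, 10, -4], [10, 5, -2], [-4, -2, 2]].
Congruent diagonalization of A (simultaneous row and column reduction) yields pivots 21, 5/21, 6/5.
That gives 3 positive pivots.
The rank is the number of nonzero pivots: 3.

3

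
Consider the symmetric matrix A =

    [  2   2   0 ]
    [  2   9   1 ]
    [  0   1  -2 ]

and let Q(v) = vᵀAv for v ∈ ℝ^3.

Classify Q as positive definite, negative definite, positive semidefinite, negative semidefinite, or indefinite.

Symmetric row and column elimination reduces A to a congruent diagonal form with pivots 2, 7, -15/7.
Counting signs: 2 positive, 1 negative.
Hence Q is indefinite.

indefinite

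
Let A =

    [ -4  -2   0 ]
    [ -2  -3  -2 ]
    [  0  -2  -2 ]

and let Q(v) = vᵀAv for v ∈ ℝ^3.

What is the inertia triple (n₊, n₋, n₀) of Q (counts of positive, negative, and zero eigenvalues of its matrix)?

(0, 2, 1)

Row-reducing A symmetrically gives the diagonal entries -4, -2, 0.
So there are 2 negative, 1 zero pivots.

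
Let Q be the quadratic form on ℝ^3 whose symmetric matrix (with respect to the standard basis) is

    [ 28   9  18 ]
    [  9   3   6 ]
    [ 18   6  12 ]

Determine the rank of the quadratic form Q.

2

Row-reducing A symmetrically gives the diagonal entries 28, 3/28, 0.
That gives 2 positive, 1 zero pivots.
The rank is the number of nonzero pivots: 2.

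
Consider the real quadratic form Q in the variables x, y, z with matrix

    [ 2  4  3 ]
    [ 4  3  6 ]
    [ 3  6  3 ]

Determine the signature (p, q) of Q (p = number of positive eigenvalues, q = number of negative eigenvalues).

(1, 2)

Applying the same elementary operations to the rows and columns of A produces a congruent diagonal matrix with entries 2, -5, -3/2.
That gives 1 positive, 2 negative pivots.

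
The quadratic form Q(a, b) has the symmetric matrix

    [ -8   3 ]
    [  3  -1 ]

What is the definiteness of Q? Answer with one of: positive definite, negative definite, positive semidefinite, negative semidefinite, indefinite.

indefinite

For the 2×2 matrix [[-8, 3], [3, -1]]: det = -8·-1 − (3)² = -1, trace = -9.
det < 0 so the eigenvalues have opposite signs; the form is indefinite.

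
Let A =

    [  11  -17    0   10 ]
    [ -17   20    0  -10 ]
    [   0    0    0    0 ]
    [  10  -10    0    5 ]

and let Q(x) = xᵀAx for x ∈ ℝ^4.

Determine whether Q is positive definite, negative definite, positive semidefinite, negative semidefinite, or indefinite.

Congruent diagonalization of A (simultaneous row and column reduction) yields pivots 11, -69/11, 0, 15/23.
So there are 2 positive, 1 negative, 1 zero pivots.
Hence Q is indefinite.

indefinite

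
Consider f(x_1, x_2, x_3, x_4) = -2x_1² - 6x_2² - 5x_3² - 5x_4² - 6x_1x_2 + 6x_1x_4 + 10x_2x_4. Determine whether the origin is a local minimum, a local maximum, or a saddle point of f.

local maximum

The Hessian at the origin is H = [[-4, -6, 0, 6], [-6, -12, 0, 10], [0, 0, -10, 0], [6, 10, 0, -10]].
Applying the same elementary operations to the rows and columns of H produces a congruent diagonal matrix with entries -4, -3, -10, -2/3.
That gives 4 negative pivots.
H is negative definite, so the origin is a strict local maximum.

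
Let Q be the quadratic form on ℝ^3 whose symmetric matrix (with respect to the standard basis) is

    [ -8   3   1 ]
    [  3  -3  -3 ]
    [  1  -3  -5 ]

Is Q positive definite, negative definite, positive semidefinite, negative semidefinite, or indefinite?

negative definite

Leading principal minors: Δ_1 = -8, Δ_2 = 15, Δ_3 = -18.
The signs alternate starting with Δ_1 < 0, so by Sylvester's criterion Q is negative definite.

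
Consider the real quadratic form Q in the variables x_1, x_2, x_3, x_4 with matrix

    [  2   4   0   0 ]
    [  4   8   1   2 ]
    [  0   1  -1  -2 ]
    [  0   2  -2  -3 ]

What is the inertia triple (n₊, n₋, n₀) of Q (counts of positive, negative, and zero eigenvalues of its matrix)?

(3, 1, 0)

By Sylvester's law of inertia any congruent diagonalization of A has 3 positive, 1 negative and 0 zero entries.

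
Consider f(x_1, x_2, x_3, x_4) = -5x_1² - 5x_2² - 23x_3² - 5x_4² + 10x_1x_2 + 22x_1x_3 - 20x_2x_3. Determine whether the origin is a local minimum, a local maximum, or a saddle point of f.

The Hessian at the origin is H = [[-10, 10, 22, 0], [10, -10, -20, 0], [22, -20, -46, 0], [0, 0, 0, -10]].
H is indefinite, so the origin is a saddle point.

saddle point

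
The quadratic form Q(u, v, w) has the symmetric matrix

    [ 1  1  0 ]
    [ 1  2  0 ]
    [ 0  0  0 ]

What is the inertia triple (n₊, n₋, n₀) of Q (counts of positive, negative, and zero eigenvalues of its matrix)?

(2, 0, 1)

Symmetric row and column elimination reduces A to a congruent diagonal form with pivots 1, 1, 0.
So there are 2 positive, 1 zero pivots.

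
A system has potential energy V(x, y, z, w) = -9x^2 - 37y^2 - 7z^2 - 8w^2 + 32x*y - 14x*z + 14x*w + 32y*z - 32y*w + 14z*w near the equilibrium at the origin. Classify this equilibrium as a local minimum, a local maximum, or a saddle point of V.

The Hessian at the origin is H = [[-18, 32, -14, 14], [32, -74, 32, -32], [-14, 32, -14, 14], [14, -32, 14, -16]].
An LDLᵀ factorisation of H has diagonal entries -18, -154/9, -12/77, -2.
That gives 4 negative pivots.
H is negative definite, so the origin is a strict local maximum.

local maximum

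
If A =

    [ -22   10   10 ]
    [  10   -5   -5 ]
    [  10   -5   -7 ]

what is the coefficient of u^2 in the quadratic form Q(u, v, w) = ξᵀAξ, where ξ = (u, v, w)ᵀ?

The coefficient of u^2 is the diagonal entry A[1,1] = -22.

-22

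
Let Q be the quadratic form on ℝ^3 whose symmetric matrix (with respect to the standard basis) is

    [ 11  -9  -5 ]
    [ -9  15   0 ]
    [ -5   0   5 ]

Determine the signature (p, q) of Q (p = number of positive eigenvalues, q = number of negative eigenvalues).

Congruent diagonalization of A (simultaneous row and column reduction) yields pivots 11, 84/11, 15/28.
So there are 3 positive pivots.

(3, 0)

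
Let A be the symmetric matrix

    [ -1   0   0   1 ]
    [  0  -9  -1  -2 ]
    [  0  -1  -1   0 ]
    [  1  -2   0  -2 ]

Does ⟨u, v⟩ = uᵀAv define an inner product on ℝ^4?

no

An LDLᵀ factorisation of A has diagonal entries -1, -9, -8/9, -1/2.
That gives 4 negative pivots.
Hence Q is negative definite.
⟨·,·⟩ is an inner product exactly when A is positive definite.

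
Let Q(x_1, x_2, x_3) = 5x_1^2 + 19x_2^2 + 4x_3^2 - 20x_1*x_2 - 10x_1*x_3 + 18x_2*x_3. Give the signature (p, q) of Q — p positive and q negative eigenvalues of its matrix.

The associated matrix is A = [[5, -10, -5], [-10, 19, 9], [-5, 9, 4]].
Symmetric row and column elimination reduces A to a congruent diagonal form with pivots 5, -1, 0.
Counting signs: 1 positive, 1 negative, 1 zero.

(1, 1)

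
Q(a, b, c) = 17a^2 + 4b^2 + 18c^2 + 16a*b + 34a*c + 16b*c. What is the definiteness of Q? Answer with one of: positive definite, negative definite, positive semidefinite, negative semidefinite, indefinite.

positive definite

The symmetric matrix of Q is A = [[17, 8, 17], [8, 4, 8], [17, 8, 18]].
Leading principal minors: Δ_1 = 17, Δ_2 = 4, Δ_3 = 4.
All leading principal minors are positive, so by Sylvester's criterion Q is positive definite.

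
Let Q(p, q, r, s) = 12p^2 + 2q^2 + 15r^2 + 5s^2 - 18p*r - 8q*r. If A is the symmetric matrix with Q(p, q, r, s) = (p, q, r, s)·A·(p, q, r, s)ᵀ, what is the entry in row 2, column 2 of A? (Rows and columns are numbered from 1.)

2

The coefficient of q^2 in Q is 2, and that is exactly A[2,2].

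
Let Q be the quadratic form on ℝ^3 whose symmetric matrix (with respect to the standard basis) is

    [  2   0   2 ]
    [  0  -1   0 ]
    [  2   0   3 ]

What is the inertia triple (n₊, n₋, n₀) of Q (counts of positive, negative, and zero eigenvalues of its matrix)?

Symmetric row and column elimination reduces A to a congruent diagonal form with pivots 2, -1, 1.
Counting signs: 2 positive, 1 negative.

(2, 1, 0)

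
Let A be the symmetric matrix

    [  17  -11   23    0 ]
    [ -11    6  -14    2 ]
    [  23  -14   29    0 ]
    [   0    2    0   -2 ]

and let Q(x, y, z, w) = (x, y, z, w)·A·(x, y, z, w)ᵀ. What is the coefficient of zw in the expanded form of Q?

0

The coefficient of zw is A[3,4] + A[4,3] = 2·0 = 0.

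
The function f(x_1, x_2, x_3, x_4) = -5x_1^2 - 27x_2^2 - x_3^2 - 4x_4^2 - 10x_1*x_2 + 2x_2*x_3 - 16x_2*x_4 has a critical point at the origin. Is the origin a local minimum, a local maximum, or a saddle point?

local maximum

The Hessian at the origin is H = [[-10, -10, 0, 0], [-10, -54, 2, -16], [0, 2, -2, 0], [0, -16, 0, -8]].
Congruent diagonalization of H (simultaneous row and column reduction) yields pivots -10, -44, -21/11, -40/21.
So there are 4 negative pivots.
H is negative definite, so the origin is a strict local maximum.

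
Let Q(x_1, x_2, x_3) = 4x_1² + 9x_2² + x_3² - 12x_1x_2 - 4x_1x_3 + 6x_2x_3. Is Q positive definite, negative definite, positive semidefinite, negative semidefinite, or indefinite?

The symmetric matrix is A = [[4, -6, -2], [-6, 9, 3], [-2, 3, 1]].
Symmetric row and column elimination reduces A to a congruent diagonal form with pivots 4, 0, 0.
So there are 1 positive, 2 zero pivots.
Hence Q is positive semidefinite.

positive semidefinite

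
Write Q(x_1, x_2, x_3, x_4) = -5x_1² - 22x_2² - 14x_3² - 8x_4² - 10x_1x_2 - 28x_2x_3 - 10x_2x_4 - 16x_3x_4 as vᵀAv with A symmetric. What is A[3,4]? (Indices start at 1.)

The coefficient of x_3·x_4 in Q is -16. For a symmetric A this equals A[3,4] + A[4,3] = 2·A[3,4].
So A[3,4] = -16/2 = -8.

-8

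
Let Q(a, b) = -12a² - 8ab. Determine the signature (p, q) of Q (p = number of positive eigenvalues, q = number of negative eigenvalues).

(1, 1)

Write A = [[-12, -4], [-4, 0]].
An LDLᵀ factorisation of A has diagonal entries -12, 4/3.
Counting signs: 1 positive, 1 negative.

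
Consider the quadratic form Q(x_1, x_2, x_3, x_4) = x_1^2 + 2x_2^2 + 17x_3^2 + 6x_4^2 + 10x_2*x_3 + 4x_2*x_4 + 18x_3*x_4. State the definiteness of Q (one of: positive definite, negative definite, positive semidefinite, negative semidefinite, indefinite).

The associated matrix is A = [[1, 0, 0, 0], [0, 2, 5, 2], [0, 5, 17, 9], [0, 2, 9, 6]].
An LDLᵀ factorisation of A has diagonal entries 1, 2, 9/2, 4/9.
That gives 4 positive pivots.
Hence Q is positive definite.

positive definite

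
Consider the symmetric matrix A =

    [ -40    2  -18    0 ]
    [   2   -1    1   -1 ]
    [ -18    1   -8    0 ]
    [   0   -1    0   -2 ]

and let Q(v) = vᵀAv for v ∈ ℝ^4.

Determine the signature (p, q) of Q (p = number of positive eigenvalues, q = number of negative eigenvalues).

An LDLᵀ factorisation of A has diagonal entries -40, -9/10, 1/9, -1.
Counting signs: 1 positive, 3 negative.

(1, 3)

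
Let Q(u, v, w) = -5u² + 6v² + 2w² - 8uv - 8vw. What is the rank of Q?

3

The symmetric matrix is A = [[-5, -4, 0], [-4, 6, -4], [0, -4, 2]].
Row-reducing A symmetrically gives the diagonal entries -5, 46/5, 6/23.
That gives 2 positive, 1 negative pivots.
The rank is the number of nonzero pivots: 3.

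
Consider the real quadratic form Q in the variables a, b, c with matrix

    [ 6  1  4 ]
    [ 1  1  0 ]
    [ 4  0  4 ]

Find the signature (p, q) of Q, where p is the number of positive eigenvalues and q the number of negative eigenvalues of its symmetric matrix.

(3, 0)

Row-reducing A symmetrically gives the diagonal entries 6, 5/6, 4/5.
So there are 3 positive pivots.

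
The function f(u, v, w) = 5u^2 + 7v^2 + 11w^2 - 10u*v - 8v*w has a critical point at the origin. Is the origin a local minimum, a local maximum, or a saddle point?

The Hessian at the origin is H = [[10, -10, 0], [-10, 14, -8], [0, -8, 22]].
An LDLᵀ factorisation of H has diagonal entries 10, 4, 6.
That gives 3 positive pivots.
H is positive definite, so the origin is a strict local minimum.

local minimum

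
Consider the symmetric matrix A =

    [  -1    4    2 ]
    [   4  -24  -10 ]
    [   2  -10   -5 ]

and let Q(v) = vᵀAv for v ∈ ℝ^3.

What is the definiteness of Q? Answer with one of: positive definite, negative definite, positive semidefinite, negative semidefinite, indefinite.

negative definite

Symmetric row and column elimination reduces A to a congruent diagonal form with pivots -1, -8, -1/2.
That gives 3 negative pivots.
Hence Q is negative definite.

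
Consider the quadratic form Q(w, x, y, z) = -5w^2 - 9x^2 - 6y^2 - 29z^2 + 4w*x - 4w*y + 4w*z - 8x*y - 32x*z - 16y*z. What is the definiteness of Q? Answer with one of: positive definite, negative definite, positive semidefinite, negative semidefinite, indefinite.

negative definite

The associated matrix is A = [[-5, 2, -2, 2], [2, -9, -4, -16], [-2, -4, -6, -8], [2, -16, -8, -29]].
Symmetric row and column elimination reduces A to a congruent diagonal form with pivots -5, -41/5, -98/41, -1/49.
That gives 4 negative pivots.
Hence Q is negative definite.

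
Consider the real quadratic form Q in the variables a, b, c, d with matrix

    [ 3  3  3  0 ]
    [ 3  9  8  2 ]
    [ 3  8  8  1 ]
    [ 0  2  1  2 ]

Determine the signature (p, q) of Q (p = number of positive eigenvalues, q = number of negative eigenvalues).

An LDLᵀ factorisation of A has diagonal entries 3, 6, 5/6, 4/5.
Counting signs: 4 positive.

(4, 0)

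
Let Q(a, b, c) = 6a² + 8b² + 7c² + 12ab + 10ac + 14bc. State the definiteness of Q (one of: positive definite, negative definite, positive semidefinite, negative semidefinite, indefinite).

The symmetric matrix is A = [[6, 6, 5], [6, 8, 7], [5, 7, 7]].
An LDLᵀ factorisation of A has diagonal entries 6, 2, 5/6.
That gives 3 positive pivots.
Hence Q is positive definite.

positive definite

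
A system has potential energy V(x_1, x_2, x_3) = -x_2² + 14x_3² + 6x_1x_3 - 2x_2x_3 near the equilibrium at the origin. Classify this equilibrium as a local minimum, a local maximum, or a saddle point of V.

saddle point

The Hessian at the origin is H = [[0, 0, 6], [0, -2, -2], [6, -2, 28]].
H is indefinite, so the origin is a saddle point.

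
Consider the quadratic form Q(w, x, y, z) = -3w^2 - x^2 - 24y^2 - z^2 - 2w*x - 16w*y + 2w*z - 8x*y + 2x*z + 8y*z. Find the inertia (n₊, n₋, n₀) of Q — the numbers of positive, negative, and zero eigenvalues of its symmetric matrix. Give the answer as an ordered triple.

The symmetric matrix is A = [[-3, -1, -8, 1], [-1, -1, -4, 1], [-8, -4, -24, 4], [1, 1, 4, -1]].
Applying the same elementary operations to the rows and columns of A produces a congruent diagonal matrix with entries -3, -2/3, 0, 0.
So there are 2 negative, 2 zero pivots.

(0, 2, 2)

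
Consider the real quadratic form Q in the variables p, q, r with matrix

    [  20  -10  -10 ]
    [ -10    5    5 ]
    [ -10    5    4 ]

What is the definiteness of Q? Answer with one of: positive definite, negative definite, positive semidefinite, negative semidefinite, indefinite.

indefinite

Applying the same elementary operations to the rows and columns of A produces a congruent diagonal matrix with entries 20, 0, -1.
So there are 1 positive, 1 negative, 1 zero pivots.
Hence Q is indefinite.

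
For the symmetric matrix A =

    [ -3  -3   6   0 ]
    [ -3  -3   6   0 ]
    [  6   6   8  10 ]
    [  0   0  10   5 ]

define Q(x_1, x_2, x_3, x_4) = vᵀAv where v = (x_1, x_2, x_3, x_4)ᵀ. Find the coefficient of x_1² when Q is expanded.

The coefficient of x_1² is the diagonal entry A[1,1] = -3.

-3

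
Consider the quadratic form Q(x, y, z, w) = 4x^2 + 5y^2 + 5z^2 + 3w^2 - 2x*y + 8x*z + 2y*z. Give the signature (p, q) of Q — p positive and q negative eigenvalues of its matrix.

(4, 0)

The associated matrix is A = [[4, -1, 4, 0], [-1, 5, 1, 0], [4, 1, 5, 0], [0, 0, 0, 3]].
Congruent diagonalization of A (simultaneous row and column reduction) yields pivots 4, 19/4, 3/19, 3.
That gives 4 positive pivots.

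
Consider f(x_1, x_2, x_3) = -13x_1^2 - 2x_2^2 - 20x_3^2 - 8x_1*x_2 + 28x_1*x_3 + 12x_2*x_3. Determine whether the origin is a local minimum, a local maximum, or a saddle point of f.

local maximum

The Hessian at the origin is H = [[-26, -8, 28], [-8, -4, 12], [28, 12, -40]].
An LDLᵀ factorisation of H has diagonal entries -26, -20/13, -12/5.
Counting signs: 3 negative.
H is negative definite, so the origin is a strict local maximum.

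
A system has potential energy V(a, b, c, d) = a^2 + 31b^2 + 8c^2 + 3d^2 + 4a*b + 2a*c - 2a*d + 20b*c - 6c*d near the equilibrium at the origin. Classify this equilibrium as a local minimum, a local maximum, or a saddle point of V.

local minimum

The Hessian at the origin is H = [[2, 4, 2, -2], [4, 62, 20, 0], [2, 20, 16, -6], [-2, 0, -6, 6]].
Applying the same elementary operations to the rows and columns of H produces a congruent diagonal matrix with entries 2, 54, 250/27, 4/5.
So there are 4 positive pivots.
H is positive definite, so the origin is a strict local minimum.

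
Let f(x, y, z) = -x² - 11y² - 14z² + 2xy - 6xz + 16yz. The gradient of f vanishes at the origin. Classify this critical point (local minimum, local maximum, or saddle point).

local maximum

The Hessian at the origin is H = [[-2, 2, -6], [2, -22, 16], [-6, 16, -28]].
An LDLᵀ factorisation of H has diagonal entries -2, -20, -5.
Counting signs: 3 negative.
H is negative definite, so the origin is a strict local maximum.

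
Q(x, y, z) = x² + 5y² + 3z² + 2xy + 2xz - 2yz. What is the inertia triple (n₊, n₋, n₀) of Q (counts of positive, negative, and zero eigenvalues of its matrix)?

(3, 0, 0)

The associated matrix is A = [[1, 1, 1], [1, 5, -1], [1, -1, 3]].
Row-reducing A symmetrically gives the diagonal entries 1, 4, 1.
Counting signs: 3 positive.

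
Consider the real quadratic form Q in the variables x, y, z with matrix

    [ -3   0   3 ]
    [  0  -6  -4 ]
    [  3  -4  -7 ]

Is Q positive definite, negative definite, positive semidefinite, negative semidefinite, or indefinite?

negative definite

Applying the same elementary operations to the rows and columns of A produces a congruent diagonal matrix with entries -3, -6, -4/3.
So there are 3 negative pivots.
Hence Q is negative definite.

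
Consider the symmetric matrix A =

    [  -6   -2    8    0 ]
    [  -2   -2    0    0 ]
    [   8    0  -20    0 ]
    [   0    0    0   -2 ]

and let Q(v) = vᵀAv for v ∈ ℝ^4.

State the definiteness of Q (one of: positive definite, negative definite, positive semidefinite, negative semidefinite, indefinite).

Leading principal minors: Δ_1 = -6, Δ_2 = 8, Δ_3 = -32, Δ_4 = 64.
The signs alternate starting with Δ_1 < 0, so by Sylvester's criterion Q is negative definite.

negative definite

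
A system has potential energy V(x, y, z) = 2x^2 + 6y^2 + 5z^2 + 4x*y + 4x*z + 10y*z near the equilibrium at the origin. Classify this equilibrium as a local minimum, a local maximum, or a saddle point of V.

The Hessian at the origin is H = [[4, 4, 4], [4, 12, 10], [4, 10, 10]].
Applying the same elementary operations to the rows and columns of H produces a congruent diagonal matrix with entries 4, 8, 3/2.
So there are 3 positive pivots.
H is positive definite, so the origin is a strict local minimum.

local minimum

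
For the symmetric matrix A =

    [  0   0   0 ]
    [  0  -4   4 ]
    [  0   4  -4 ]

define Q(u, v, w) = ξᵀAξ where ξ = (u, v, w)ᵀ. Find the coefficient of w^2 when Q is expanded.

The coefficient of w^2 is the diagonal entry A[3,3] = -4.

-4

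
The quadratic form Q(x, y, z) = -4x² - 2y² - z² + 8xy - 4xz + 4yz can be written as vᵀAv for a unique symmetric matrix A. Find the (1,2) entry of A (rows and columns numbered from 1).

4

The coefficient of x·y in Q is 8. For a symmetric A this equals A[1,2] + A[2,1] = 2·A[1,2].
So A[1,2] = 8/2 = 4.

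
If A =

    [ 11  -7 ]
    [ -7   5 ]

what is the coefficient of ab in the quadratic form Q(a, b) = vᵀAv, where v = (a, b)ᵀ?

-14

The coefficient of ab is A[1,2] + A[2,1] = 2·(-7) = -14.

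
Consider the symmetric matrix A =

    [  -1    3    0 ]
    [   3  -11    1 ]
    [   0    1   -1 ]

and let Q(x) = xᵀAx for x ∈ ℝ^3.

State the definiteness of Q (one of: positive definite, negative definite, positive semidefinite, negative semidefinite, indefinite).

negative definite

Row-reducing A symmetrically gives the diagonal entries -1, -2, -1/2.
So there are 3 negative pivots.
Hence Q is negative definite.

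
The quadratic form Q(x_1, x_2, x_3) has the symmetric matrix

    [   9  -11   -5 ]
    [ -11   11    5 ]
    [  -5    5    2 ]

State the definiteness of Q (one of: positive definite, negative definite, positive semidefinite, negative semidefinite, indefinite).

An LDLᵀ factorisation of A has diagonal entries 9, -22/9, -3/11.
So there are 1 positive, 2 negative pivots.
Hence Q is indefinite.

indefinite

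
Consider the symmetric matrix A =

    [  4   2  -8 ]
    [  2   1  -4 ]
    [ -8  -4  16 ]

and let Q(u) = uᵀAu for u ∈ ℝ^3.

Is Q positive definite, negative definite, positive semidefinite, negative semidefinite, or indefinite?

Applying the same elementary operations to the rows and columns of A produces a congruent diagonal matrix with entries 4, 0, 0.
Counting signs: 1 positive, 2 zero.
Hence Q is positive semidefinite.

positive semidefinite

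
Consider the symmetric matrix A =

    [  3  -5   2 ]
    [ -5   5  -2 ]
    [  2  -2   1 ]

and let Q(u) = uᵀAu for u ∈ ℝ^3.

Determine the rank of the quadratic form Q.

3

Row-reducing A symmetrically gives the diagonal entries 3, -10/3, 1/5.
That gives 2 positive, 1 negative pivots.
The rank is the number of nonzero pivots: 3.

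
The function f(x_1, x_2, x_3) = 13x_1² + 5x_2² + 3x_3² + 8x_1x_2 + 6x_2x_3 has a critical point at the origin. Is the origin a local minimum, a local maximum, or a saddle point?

The Hessian at the origin is H = [[26, 8, 0], [8, 10, 6], [0, 6, 6]].
Congruent diagonalization of H (simultaneous row and column reduction) yields pivots 26, 98/13, 60/49.
So there are 3 positive pivots.
H is positive definite, so the origin is a strict local minimum.

local minimum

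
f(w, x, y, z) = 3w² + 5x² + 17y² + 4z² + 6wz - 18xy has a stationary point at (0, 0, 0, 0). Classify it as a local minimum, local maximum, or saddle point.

local minimum

The Hessian at the origin is H = [[6, 0, 0, 6], [0, 10, -18, 0], [0, -18, 34, 0], [6, 0, 0, 8]].
Congruent diagonalization of H (simultaneous row and column reduction) yields pivots 6, 10, 8/5, 2.
Counting signs: 4 positive.
H is positive definite, so the origin is a strict local minimum.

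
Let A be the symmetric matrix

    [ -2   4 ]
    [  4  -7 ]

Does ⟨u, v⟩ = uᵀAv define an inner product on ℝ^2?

For the 2×2 matrix [[-2, 4], [4, -7]]: det = -2·-7 − (4)² = -2, trace = -9.
det < 0 so the eigenvalues have opposite signs; the form is indefinite.
⟨·,·⟩ is an inner product exactly when A is positive definite.

no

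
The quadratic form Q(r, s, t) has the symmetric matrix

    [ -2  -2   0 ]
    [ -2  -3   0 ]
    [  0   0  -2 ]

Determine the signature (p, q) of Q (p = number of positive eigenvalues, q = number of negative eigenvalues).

Applying the same elementary operations to the rows and columns of A produces a congruent diagonal matrix with entries -2, -1, -2.
Counting signs: 3 negative.

(0, 3)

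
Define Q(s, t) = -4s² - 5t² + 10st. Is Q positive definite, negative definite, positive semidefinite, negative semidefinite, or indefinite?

The symmetric matrix is A = [[-4, 5], [5, -5]].
An LDLᵀ factorisation of A has diagonal entries -4, 5/4.
So there are 1 positive, 1 negative pivots.
Hence Q is indefinite.

indefinite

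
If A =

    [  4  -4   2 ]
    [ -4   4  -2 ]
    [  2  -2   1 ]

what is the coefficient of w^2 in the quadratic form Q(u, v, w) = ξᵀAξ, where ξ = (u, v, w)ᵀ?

The coefficient of w^2 is the diagonal entry A[3,3] = 1.

1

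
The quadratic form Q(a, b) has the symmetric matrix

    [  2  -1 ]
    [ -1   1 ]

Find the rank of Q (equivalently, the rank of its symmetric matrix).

An LDLᵀ factorisation of A has diagonal entries 2, 1/2.
So there are 2 positive pivots.
The rank is the number of nonzero pivots: 2.

2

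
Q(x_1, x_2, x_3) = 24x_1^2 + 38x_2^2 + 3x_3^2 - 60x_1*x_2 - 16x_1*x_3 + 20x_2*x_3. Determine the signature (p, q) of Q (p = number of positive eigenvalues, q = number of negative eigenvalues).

Write A = [[24, -30, -8], [-30, 38, 10], [-8, 10, 3]].
Row-reducing A symmetrically gives the diagonal entries 24, 1/2, 1/3.
Counting signs: 3 positive.

(3, 0)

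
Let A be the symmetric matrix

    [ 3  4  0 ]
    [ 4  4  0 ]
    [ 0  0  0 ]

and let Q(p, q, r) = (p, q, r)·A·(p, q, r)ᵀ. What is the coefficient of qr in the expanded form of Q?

The coefficient of qr is A[2,3] + A[3,2] = 2·0 = 0.

0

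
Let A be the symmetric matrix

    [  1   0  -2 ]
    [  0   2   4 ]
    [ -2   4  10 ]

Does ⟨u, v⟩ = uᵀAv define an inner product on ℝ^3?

Symmetric row and column elimination reduces A to a congruent diagonal form with pivots 1, 2, -2.
Counting signs: 2 positive, 1 negative.
Hence Q is indefinite.
⟨·,·⟩ is an inner product exactly when A is positive definite.

no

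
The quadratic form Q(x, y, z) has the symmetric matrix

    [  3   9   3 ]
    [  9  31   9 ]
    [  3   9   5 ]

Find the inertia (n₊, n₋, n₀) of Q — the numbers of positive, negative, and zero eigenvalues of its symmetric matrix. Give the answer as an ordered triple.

(3, 0, 0)

Symmetric row and column elimination reduces A to a congruent diagonal form with pivots 3, 4, 2.
Counting signs: 3 positive.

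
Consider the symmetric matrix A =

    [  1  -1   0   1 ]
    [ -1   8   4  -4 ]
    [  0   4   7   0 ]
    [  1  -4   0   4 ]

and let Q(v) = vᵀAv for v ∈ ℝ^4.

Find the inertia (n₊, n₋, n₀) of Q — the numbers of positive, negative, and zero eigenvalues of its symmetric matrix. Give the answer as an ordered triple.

(4, 0, 0)

Congruent diagonalization of A (simultaneous row and column reduction) yields pivots 1, 7, 33/7, 12/11.
Counting signs: 4 positive.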